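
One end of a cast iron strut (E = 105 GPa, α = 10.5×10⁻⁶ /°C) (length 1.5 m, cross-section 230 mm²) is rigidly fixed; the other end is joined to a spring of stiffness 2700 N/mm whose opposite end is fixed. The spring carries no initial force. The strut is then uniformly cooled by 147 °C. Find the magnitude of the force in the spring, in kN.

P ≈ 5.35 kN

Free thermal contraction: δ_free = αΔT L = 10.5×10⁻⁶ × 147 × 1500 = 2.315 mm.
With a force P in the spring, the elastic change of the strut is PL/(AE) and that of the spring is P/k; compatibility requires their sum to equal δ_free.
So P = δ_free / [L/(AE) + 1/k] = 2.315 / [ 1500/(230×105×10³) + 1/(2700) ].
P = 2.315 / 0.0004325 = 5353 N.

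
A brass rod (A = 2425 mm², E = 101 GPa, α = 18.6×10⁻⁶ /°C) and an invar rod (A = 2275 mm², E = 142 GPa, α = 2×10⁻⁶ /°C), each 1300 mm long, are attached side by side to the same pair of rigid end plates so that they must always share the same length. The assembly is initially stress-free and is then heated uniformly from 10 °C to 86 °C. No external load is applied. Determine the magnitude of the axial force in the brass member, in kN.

P ≈ 176 kN (compressive in the brass)

Both members must finish at the same length. With the larger α, the brass tends to over-expand; the plates restrain it, putting the brass in compression and the invar in tension. With no external load the two internal forces are equal and opposite, magnitude P.
Compatibility of the two members (thermal + elastic change equal): (α₁ − α₂)ΔT = P·[1/(A₁E₁) + 1/(A₂E₂)].
|α₁ − α₂|·ΔT = 16.6×10⁻⁶ × 76 = 0.001262.
1/(A₁E₁) + 1/(A₂E₂) = 1/(2425×101×10³) + 1/(2275×142×10³) = 7.178×10⁻⁹ N⁻¹.
So P = 0.001262 / 7.178×10⁻⁹ = 175.7 kN.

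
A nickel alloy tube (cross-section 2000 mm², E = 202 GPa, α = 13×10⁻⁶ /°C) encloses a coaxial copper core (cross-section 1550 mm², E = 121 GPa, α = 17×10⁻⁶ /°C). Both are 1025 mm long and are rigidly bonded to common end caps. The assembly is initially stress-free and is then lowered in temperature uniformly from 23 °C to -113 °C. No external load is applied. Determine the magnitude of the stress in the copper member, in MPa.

The copper has the larger α, so on cooling it would change length more than the nickel alloy if both were free. The rigid plates force a common final length, so the copper is put into tension and the nickel alloy into compression, with equal and opposite forces P (no external load).
Setting the final lengths equal and cancelling L: (α₁ − α₂)ΔT = P/(A₁E₁) + P/(A₂E₂).
|α₁ − α₂|·ΔT = 4×10⁻⁶ × 136 = 0.000544.
1/(A₁E₁) + 1/(A₂E₂) = 1/(2000×202×10³) + 1/(1550×121×10³) = 7.807×10⁻⁹ N⁻¹.
So P = 0.000544 / 7.807×10⁻⁹ = 69.68 kN.
σ_{copper} = P/A₂ = 69680/1550 = 44.95 MPa, tensile.

σ ≈ 45 MPa (tensile)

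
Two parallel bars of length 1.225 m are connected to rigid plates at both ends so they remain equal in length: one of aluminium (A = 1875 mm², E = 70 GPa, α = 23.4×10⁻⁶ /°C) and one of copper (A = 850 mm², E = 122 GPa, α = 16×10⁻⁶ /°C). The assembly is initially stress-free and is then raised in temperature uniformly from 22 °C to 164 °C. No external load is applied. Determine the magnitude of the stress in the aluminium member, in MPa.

Both members must finish at the same length. With the larger α, the aluminium tends to over-expand; the plates restrain it, putting the aluminium in compression and the copper in tension. With no external load the two internal forces are equal and opposite, magnitude P.
Compatibility of the two members (thermal + elastic change equal): (α₁ − α₂)ΔT = P·[1/(A₁E₁) + 1/(A₂E₂)].
|α₁ − α₂|·ΔT = 7.4×10⁻⁶ × 142 = 0.001051.
1/(A₁E₁) + 1/(A₂E₂) = 1/(1875×70×10³) + 1/(850×122×10³) = 1.726×10⁻⁸ N⁻¹.
So P = 0.001051 / 1.726×10⁻⁸ = 60.87 kN.
σ_{aluminium} = P/A₁ = 60870/1875 = 32.47 MPa, compressive.

σ ≈ 32.5 MPa (compressive)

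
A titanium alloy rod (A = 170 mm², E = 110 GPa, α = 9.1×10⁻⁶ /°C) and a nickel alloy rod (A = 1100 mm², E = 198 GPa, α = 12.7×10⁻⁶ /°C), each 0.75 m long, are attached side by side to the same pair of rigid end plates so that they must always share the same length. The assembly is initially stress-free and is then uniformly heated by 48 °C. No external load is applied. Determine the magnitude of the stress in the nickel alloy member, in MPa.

σ ≈ 2.71 MPa (compressive)

The nickel alloy has the larger α, so on heating it would change length more than the titanium alloy if both were free. The rigid plates force a common final length, so the nickel alloy is put into compression and the titanium alloy into tension, with equal and opposite forces P (no external load).
Equating the net (thermal + elastic) strains gives |α₁ − α₂|·ΔT = P·[1/(A₁E₁) + 1/(A₂E₂)].
|α₁ − α₂|·ΔT = 3.6×10⁻⁶ × 48 = 0.0001728.
1/(A₁E₁) + 1/(A₂E₂) = 1/(170×110×10³) + 1/(1100×198×10³) = 5.807×10⁻⁸ N⁻¹.
So P = 0.0001728 / 5.807×10⁻⁸ = 2.976 kN.
σ_{nickel alloy} = P/A₂ = 2976/1100 = 2.705 MPa, compressive.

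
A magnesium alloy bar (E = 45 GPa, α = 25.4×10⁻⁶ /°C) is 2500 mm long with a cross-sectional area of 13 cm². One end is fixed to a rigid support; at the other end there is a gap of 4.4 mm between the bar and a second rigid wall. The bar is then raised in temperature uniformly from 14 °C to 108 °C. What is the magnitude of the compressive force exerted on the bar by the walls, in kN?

P ≈ 36.7 kN

If the wall were absent the bar would grow by αΔT L = 25.4×10⁻⁶ × 94 × 2500 = 5.969 mm.
The gap closes (δ_free > 4.4 mm) and the wall then resists a further 5.969 − 4.4 = 1.569 mm of expansion.
So σ = E(δ_free − g)/L = 45×10³ × 1.569/2500 = 28.24 MPa.
P = σA = 28.24 × 1300 = 36.71 kN.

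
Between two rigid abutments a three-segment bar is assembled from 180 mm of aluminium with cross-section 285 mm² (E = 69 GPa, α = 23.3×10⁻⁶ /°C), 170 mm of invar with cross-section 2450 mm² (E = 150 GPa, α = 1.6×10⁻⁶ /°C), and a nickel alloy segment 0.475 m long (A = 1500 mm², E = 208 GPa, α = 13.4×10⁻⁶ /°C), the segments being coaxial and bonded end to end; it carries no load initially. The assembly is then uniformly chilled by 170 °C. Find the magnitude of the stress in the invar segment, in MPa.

With the walls removed the bar would change length by δ_free = Σ αᵢΔT Lᵢ = 23.3×10⁻⁶×170×180 + 1.6×10⁻⁶×170×170 + 13.4×10⁻⁶×170×475 = 1.841 mm.
The walls prevent any net length change, so an axial force P (same in every segment) develops. Compatibility: P · Σ Lᵢ/(AᵢEᵢ) = δ_free.
The series flexibility is Σ Lᵢ/(AᵢEᵢ) = 180/(285×69×10³) + 170/(2450×150×10³) + 475/(1500×208×10³) = 1.114×10⁻⁵ mm/N.
So P = 1.841 / 1.114×10⁻⁵ = 165.3 kN, tensile.
σ_{invar} = P / A = 165300 / 2450 = 67.47 MPa.

σ ≈ 67.5 MPa (tensile)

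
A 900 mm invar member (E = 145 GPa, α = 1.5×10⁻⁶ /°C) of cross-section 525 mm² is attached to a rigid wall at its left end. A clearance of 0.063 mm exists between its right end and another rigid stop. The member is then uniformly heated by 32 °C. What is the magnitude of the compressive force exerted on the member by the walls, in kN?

P ≈ 0 kN

Unrestrained expansion: δ_free = αΔT L = 1.5×10⁻⁶ × 32 × 900 = 0.0432 mm.
Since δ_free = 0.0432 mm is less than the 0.063 mm gap, the member never touches the wall. No axial force develops.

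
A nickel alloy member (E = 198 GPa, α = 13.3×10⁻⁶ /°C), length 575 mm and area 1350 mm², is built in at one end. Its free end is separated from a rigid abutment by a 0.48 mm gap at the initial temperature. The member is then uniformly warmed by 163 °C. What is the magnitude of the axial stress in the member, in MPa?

σ ≈ 264 MPa (compressive)

Unrestrained expansion: δ_free = αΔT L = 13.3×10⁻⁶ × 163 × 575 = 1.247 mm.
After closing the 0.48 mm clearance, 1.247 − 0.48 = 0.7665 mm of expansion remains to be suppressed by the wall.
Compatibility: PL/(AE) = 0.7665 mm, so σ = P/A = E × (0.7665/575) = 264 MPa.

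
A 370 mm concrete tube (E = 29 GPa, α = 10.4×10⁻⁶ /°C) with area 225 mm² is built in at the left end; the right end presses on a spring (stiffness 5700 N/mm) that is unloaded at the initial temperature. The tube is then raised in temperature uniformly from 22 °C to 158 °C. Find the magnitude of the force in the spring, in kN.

The unrestrained thermal change is αΔT L = 10.4×10⁻⁶ × 136 × 370 = 0.5233 mm.
Let P be the compressive force at the spring. The tube shortens elastically by PL/(AE) and the spring compresses by P/k; together these equal δ_free.
So P = δ_free / [L/(AE) + 1/k] = 0.5233 / [ 370/(225×29×10³) + 1/(5700) ].
P = 0.5233 / 0.0002321 = 2254 N.

P ≈ 2.25 kN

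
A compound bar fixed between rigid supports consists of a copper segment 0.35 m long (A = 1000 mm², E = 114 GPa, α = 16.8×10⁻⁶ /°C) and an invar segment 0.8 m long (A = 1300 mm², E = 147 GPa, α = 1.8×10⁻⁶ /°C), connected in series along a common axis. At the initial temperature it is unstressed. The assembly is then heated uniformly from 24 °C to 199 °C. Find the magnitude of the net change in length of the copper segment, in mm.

|ΔL| ≈ 0.487 mm

With the walls removed the bar would change length by δ_free = Σ αᵢΔT Lᵢ = 16.8×10⁻⁶×175×350 + 1.8×10⁻⁶×175×800 = 1.281 mm.
The rigid supports impose zero overall length change; the single axial force P common to all segments must satisfy P Σ Lᵢ/(AᵢEᵢ) = δ_free.
The series flexibility is Σ Lᵢ/(AᵢEᵢ) = 350/(1000×114×10³) + 800/(1300×147×10³) = 7.256×10⁻⁶ mm/N.
So P = 1.281 / 7.256×10⁻⁶ = 176.5 kN, compressive.
For the copper segment, free thermal change = 16.8×10⁻⁶×175×350 = 1.029 mm and elastic change from P = 176500×350/(1000×114×10³) = 0.542 mm; these oppose, so the net change is 0.487 mm (segment lengthens).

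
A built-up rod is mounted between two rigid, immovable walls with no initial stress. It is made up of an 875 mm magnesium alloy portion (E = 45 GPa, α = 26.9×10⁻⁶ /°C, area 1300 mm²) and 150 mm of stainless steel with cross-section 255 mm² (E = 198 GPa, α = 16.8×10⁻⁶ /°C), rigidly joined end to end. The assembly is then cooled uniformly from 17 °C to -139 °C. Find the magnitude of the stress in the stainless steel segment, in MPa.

With the walls removed the bar would change length by δ_free = Σ αᵢΔT Lᵢ = 26.9×10⁻⁶×156×875 + 16.8×10⁻⁶×156×150 = 4.065 mm.
Since the ends are fixed, an axial force P builds up, equal in every segment, with P · Σ Lᵢ/(AᵢEᵢ) = δ_free.
The series flexibility is Σ Lᵢ/(AᵢEᵢ) = 875/(1300×45×10³) + 150/(255×198×10³) = 1.793×10⁻⁵ mm/N.
P = 4.065 / 1.793×10⁻⁵ = 226700 N = 226.7 kN, tensile.
σ_{stainless steel} = P / A = 226700 / 255 = 889.2 MPa.

σ ≈ 889 MPa (tensile)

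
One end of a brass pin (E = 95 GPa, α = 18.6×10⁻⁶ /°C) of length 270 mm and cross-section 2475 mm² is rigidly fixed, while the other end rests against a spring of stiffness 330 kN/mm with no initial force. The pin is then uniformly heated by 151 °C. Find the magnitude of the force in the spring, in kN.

P ≈ 181 kN

The unrestrained thermal change is αΔT L = 18.6×10⁻⁶ × 151 × 270 = 0.7583 mm.
Let P be the compressive force at the spring. The pin shortens elastically by PL/(AE) and the spring compresses by P/k; together these equal δ_free.
P [ L/(AE) + 1/k ] = δ_free → P [ 270/(2475×95×10³) + 1/(330×10³) ] = 0.7583.
P = 0.7583 / 4.179×10⁻⁶ = 181500 N.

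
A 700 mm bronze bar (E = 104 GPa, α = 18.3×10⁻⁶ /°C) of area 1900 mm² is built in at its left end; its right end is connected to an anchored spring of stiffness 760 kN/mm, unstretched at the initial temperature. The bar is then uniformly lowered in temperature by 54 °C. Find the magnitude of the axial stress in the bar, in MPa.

σ ≈ 74.9 MPa (tensile)

Free thermal contraction: δ_free = αΔT L = 18.3×10⁻⁶ × 54 × 700 = 0.6917 mm.
With a force P in the spring, the elastic change of the bar is PL/(AE) and that of the spring is P/k; compatibility requires their sum to equal δ_free.
P [ L/(AE) + 1/k ] = δ_free → P [ 700/(1900×104×10³) + 1/(760×10³) ] = 0.6917.
P = 0.6917 / 4.858×10⁻⁶ = 142400 N.
σ = P/A = 142400/1900 = 74.94 MPa.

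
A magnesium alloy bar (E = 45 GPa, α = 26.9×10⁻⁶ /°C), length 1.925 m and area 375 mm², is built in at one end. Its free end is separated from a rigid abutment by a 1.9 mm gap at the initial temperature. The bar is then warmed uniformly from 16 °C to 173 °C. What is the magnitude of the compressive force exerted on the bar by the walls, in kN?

Unrestrained expansion: δ_free = αΔT L = 26.9×10⁻⁶ × 157 × 1925 = 8.13 mm.
This exceeds the 1.9 mm gap, so the wall pushes back. The portion of expansion that must be recovered elastically is δ_free − gap = 8.13 − 1.9 = 6.23 mm.
Compatibility: PL/(AE) = 6.23 mm, so σ = P/A = E × (6.23/1925) = 145.6 MPa.
P = σA = 145.6 × 375 = 54.61 kN.

P ≈ 54.6 kN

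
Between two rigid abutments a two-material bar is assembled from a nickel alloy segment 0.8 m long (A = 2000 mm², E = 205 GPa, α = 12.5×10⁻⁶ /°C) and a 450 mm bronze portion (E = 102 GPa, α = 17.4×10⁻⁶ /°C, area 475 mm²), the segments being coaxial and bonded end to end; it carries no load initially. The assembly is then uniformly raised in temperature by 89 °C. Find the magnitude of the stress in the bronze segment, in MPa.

If the supports were absent, the total length change would be Σ αᵢΔT Lᵢ = 12.5×10⁻⁶×89×800 + 17.4×10⁻⁶×89×450 = 1.587 mm.
The walls prevent any net length change, so an axial force P (same in every segment) develops. Compatibility: P · Σ Lᵢ/(AᵢEᵢ) = δ_free.
Σ Lᵢ/(AᵢEᵢ) = 800/(2000×205×10³) + 450/(475×102×10³) = 1.124×10⁻⁵ mm/N.
Hence P = δ_free / Σ(L/AE) = 1.587/1.124×10⁻⁵ = 141.2 kN (compressive).
σ_{bronze} = P / A = 141200 / 475 = 297.2 MPa.

σ ≈ 297 MPa (compressive)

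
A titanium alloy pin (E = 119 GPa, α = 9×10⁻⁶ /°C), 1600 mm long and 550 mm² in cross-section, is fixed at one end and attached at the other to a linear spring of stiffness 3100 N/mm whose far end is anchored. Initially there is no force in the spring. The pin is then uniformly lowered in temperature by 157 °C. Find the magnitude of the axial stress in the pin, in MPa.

σ ≈ 11.8 MPa (tensile)

Free thermal contraction: δ_free = αΔT L = 9×10⁻⁶ × 157 × 1600 = 2.261 mm.
With a force P in the spring, the elastic change of the pin is PL/(AE) and that of the spring is P/k; compatibility requires their sum to equal δ_free.
P [ L/(AE) + 1/k ] = δ_free → P [ 1600/(550×119×10³) + 1/(3100) ] = 2.261.
P = 2.261 / 0.000347 = 6515 N.
σ = P/A = 6515/550 = 11.85 MPa.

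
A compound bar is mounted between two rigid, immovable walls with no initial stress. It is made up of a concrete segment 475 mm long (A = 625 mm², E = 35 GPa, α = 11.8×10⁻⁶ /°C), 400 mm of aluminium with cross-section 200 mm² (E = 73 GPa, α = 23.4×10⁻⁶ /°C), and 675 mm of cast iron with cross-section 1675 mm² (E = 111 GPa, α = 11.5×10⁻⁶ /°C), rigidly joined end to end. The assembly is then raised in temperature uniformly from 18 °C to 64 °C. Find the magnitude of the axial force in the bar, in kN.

P ≈ 19.8 kN (compressive)

If the supports were absent, the total length change would be Σ αᵢΔT Lᵢ = 11.8×10⁻⁶×46×475 + 23.4×10⁻⁶×46×400 + 11.5×10⁻⁶×46×675 = 1.045 mm.
The rigid supports impose zero overall length change; the single axial force P common to all segments must satisfy P Σ Lᵢ/(AᵢEᵢ) = δ_free.
The series flexibility is Σ Lᵢ/(AᵢEᵢ) = 475/(625×35×10³) + 400/(200×73×10³) + 675/(1675×111×10³) = 5.274×10⁻⁵ mm/N.
Hence P = δ_free / Σ(L/AE) = 1.045/5.274×10⁻⁵ = 19.82 kN (compressive).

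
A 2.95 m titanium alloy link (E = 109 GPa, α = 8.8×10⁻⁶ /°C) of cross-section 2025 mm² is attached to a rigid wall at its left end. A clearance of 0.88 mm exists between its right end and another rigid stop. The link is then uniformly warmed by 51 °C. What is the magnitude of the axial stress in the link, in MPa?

If the wall were absent the link would grow by αΔT L = 8.8×10⁻⁶ × 51 × 2950 = 1.324 mm.
The gap closes (δ_free > 0.88 mm) and the wall then resists a further 1.324 − 0.88 = 0.444 mm of expansion.
That suppressed elongation corresponds to σ = E·Δ/L = 109×10³ × 0.444/2950 = 16.4 MPa.

σ ≈ 16.4 MPa (compressive)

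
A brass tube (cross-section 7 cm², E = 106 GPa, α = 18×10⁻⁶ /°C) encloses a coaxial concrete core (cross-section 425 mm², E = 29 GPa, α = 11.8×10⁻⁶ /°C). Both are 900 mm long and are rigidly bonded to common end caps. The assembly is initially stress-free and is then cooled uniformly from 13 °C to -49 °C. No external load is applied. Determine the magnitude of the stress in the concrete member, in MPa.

σ ≈ 9.56 MPa (compressive)

Equilibrium of a rigid end plate with no external load gives equal and opposite internal forces ±P in the two members. Since α_{brass} > α_{concrete}, cooling drives the brass into tension and the concrete into compression.
Equating the net (thermal + elastic) strains gives |α₁ − α₂|·ΔT = P·[1/(A₁E₁) + 1/(A₂E₂)].
|α₁ − α₂|·ΔT = 6.2×10⁻⁶ × 62 = 0.0003844.
1/(A₁E₁) + 1/(A₂E₂) = 1/(700×106×10³) + 1/(425×29×10³) = 9.461×10⁻⁸ N⁻¹.
P = 0.0003844 / 9.461×10⁻⁸ = 4063 N = 4.063 kN.
σ_{concrete} = P/A₂ = 4063/425 = 9.56 MPa, compressive.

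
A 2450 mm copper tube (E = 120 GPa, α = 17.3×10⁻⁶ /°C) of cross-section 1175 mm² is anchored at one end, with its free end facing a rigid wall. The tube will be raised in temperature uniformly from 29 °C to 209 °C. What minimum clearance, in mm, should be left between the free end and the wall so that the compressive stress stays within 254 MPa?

g ≈ 2.44 mm

Free expansion if unrestrained: δ_free = αΔT L = 17.3×10⁻⁶ × 180 × 2450 = 7.629 mm.
At the allowable stress the elastic shortening the wall may impose is σL/E = 254 × 2450 / (120×10³) = 5.186 mm.
The gap must absorb the remainder: g_min = 7.629 − 5.186 = 2.443 mm.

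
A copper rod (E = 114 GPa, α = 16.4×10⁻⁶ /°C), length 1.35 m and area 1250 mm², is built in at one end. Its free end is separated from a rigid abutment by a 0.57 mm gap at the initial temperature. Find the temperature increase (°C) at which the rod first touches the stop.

Contact occurs when the free expansion equals the gap: αΔT L = 0.57 mm.
ΔT = 0.57 / (16.4×10⁻⁶ × 1350) = 25.75 °C.

ΔT ≈ 25.7 °C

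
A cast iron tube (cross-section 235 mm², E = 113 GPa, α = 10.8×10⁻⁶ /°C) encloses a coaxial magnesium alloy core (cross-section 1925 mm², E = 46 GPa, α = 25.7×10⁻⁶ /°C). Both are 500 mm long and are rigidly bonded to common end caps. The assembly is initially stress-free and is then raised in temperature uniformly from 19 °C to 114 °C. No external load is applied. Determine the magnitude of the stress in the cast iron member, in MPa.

Equilibrium of a rigid end plate with no external load gives equal and opposite internal forces ±P in the two members. Since α_{magnesium alloy} > α_{cast iron}, heating drives the magnesium alloy into compression and the cast iron into tension.
Setting the final lengths equal and cancelling L: (α₁ − α₂)ΔT = P/(A₁E₁) + P/(A₂E₂).
|α₁ − α₂|·ΔT = 14.9×10⁻⁶ × 95 = 0.001415.
1/(A₁E₁) + 1/(A₂E₂) = 1/(235×113×10³) + 1/(1925×46×10³) = 4.895×10⁻⁸ N⁻¹.
P = 0.001415 / 4.895×10⁻⁸ = 28920 N = 28.92 kN.
σ_{cast iron} = P/A₁ = 28920/235 = 123.1 MPa, tensile.

σ ≈ 123 MPa (tensile)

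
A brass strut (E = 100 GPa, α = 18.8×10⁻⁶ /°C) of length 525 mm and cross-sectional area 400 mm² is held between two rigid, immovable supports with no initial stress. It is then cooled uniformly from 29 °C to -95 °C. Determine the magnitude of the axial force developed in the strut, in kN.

Full restraint means ε = 0, so the stress is σ = EαΔT = 100×10³ × 18.8×10⁻⁶ × 124 = 233.1 MPa.
Then P = σA = 233.1 × 400 mm² = 93.25 kN, tensile.

P ≈ 93.2 kN (tensile)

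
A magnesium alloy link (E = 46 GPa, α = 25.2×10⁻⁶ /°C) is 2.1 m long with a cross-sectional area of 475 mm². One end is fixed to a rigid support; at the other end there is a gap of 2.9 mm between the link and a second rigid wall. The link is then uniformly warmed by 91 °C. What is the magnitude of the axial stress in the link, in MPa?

σ ≈ 42 MPa (compressive)

Unrestrained expansion: δ_free = αΔT L = 25.2×10⁻⁶ × 91 × 2100 = 4.816 mm.
After closing the 2.9 mm clearance, 4.816 − 2.9 = 1.916 mm of expansion remains to be suppressed by the wall.
So σ = E(δ_free − g)/L = 46×10³ × 1.916/2100 = 41.96 MPa.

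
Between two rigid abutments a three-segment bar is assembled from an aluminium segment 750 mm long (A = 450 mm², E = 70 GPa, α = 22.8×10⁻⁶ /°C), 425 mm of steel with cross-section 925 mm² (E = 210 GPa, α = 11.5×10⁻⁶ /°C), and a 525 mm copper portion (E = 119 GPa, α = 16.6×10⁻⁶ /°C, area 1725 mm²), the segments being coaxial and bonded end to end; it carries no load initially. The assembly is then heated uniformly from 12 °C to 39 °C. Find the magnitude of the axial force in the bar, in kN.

If the supports were absent, the total length change would be Σ αᵢΔT Lᵢ = 22.8×10⁻⁶×27×750 + 11.5×10⁻⁶×27×425 + 16.6×10⁻⁶×27×525 = 0.829 mm.
The walls prevent any net length change, so an axial force P (same in every segment) develops. Compatibility: P · Σ Lᵢ/(AᵢEᵢ) = δ_free.
The series flexibility is Σ Lᵢ/(AᵢEᵢ) = 750/(450×70×10³) + 425/(925×210×10³) + 525/(1725×119×10³) = 2.855×10⁻⁵ mm/N.
P = 0.829 / 2.855×10⁻⁵ = 29030 N = 29.03 kN, compressive.

P ≈ 29 kN (compressive)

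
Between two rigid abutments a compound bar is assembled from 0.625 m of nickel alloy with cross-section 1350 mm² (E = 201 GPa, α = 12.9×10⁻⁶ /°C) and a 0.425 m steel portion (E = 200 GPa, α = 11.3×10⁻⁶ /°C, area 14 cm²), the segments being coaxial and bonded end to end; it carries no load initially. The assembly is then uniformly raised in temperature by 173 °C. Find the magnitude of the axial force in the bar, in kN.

Free thermal expansion of the whole bar: Σ αᵢΔT Lᵢ = 12.9×10⁻⁶×173×625 + 11.3×10⁻⁶×173×425 = 2.226 mm.
The walls prevent any net length change, so an axial force P (same in every segment) develops. Compatibility: P · Σ Lᵢ/(AᵢEᵢ) = δ_free.
The series flexibility is Σ Lᵢ/(AᵢEᵢ) = 625/(1350×201×10³) + 425/(1400×200×10³) = 3.821×10⁻⁶ mm/N.
P = 2.226 / 3.821×10⁻⁶ = 582500 N = 582.5 kN, compressive.

P ≈ 582 kN (compressive)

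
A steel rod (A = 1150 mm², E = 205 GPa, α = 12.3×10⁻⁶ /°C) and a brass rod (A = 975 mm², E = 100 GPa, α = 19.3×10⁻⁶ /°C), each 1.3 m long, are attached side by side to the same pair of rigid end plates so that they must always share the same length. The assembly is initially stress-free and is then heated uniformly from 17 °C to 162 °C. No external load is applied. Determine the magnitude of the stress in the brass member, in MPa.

Equilibrium of a rigid end plate with no external load gives equal and opposite internal forces ±P in the two members. Since α_{brass} > α_{steel}, heating drives the brass into compression and the steel into tension.
Setting the final lengths equal and cancelling L: (α₁ − α₂)ΔT = P/(A₁E₁) + P/(A₂E₂).
|α₁ − α₂|·ΔT = 7×10⁻⁶ × 145 = 0.001015.
1/(A₁E₁) + 1/(A₂E₂) = 1/(1150×205×10³) + 1/(975×100×10³) = 1.45×10⁻⁸ N⁻¹.
So P = 0.001015 / 1.45×10⁻⁸ = 70.01 kN.
σ_{brass} = P/A₂ = 70010/975 = 71.8 MPa, compressive.

σ ≈ 71.8 MPa (compressive)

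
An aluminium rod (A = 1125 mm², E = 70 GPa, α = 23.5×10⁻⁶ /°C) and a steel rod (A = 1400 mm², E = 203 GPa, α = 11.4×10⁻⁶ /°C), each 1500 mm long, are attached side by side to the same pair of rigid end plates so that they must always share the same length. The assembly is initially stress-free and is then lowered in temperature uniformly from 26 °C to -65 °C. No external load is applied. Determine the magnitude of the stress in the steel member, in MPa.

Equilibrium of a rigid end plate with no external load gives equal and opposite internal forces ±P in the two members. Since α_{aluminium} > α_{steel}, cooling drives the aluminium into tension and the steel into compression.
Equating the net (thermal + elastic) strains gives |α₁ − α₂|·ΔT = P·[1/(A₁E₁) + 1/(A₂E₂)].
|α₁ − α₂|·ΔT = 12.1×10⁻⁶ × 91 = 0.001101.
1/(A₁E₁) + 1/(A₂E₂) = 1/(1125×70×10³) + 1/(1400×203×10³) = 1.622×10⁻⁸ N⁻¹.
P = 0.001101 / 1.622×10⁻⁸ = 67900 N = 67.9 kN.
σ_{steel} = P/A₂ = 67900/1400 = 48.5 MPa, compressive.

σ ≈ 48.5 MPa (compressive)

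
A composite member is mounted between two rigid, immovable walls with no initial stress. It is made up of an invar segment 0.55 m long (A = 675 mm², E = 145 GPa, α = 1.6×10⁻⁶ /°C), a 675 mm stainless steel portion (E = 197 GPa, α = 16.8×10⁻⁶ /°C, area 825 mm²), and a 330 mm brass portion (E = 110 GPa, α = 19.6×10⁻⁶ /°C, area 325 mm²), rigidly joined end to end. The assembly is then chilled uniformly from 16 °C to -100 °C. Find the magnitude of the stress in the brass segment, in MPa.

If the supports were absent, the total length change would be Σ αᵢΔT Lᵢ = 1.6×10⁻⁶×116×550 + 16.8×10⁻⁶×116×675 + 19.6×10⁻⁶×116×330 = 2.168 mm.
Since the ends are fixed, an axial force P builds up, equal in every segment, with P · Σ Lᵢ/(AᵢEᵢ) = δ_free.
The series flexibility is Σ Lᵢ/(AᵢEᵢ) = 550/(675×145×10³) + 675/(825×197×10³) + 330/(325×110×10³) = 1.9×10⁻⁵ mm/N.
Hence P = δ_free / Σ(L/AE) = 2.168/1.9×10⁻⁵ = 114.1 kN (tensile).
σ_{brass} = P / A = 114100 / 325 = 351 MPa.

σ ≈ 351 MPa (tensile)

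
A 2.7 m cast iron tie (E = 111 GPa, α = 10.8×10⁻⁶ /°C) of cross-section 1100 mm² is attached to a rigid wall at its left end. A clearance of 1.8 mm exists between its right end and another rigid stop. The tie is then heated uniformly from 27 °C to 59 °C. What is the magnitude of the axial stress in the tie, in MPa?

If the wall were absent the tie would grow by αΔT L = 10.8×10⁻⁶ × 32 × 2700 = 0.9331 mm.
This is smaller than the 1.8 mm clearance, so the tie expands freely without reaching the stop — the stress is zero.

σ ≈ 0 MPa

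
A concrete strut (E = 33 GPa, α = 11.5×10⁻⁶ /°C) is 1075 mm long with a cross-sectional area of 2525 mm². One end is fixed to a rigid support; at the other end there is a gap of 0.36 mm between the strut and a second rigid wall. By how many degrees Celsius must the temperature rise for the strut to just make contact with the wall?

ΔT ≈ 29.1 °C

The gap closes when αΔT L = 0.36 mm, since the strut is still unstressed at that instant.
ΔT = 0.36 / (11.5×10⁻⁶ × 1075) = 29.12 °C.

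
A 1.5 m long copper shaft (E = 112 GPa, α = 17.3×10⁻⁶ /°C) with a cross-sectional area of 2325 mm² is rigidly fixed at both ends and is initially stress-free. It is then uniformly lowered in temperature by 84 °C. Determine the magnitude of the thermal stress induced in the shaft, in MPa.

With length fixed, the mechanical strain must cancel the thermal strain αΔT = 17.3×10⁻⁶ × 84 = 1453.2×10⁻⁶.
The stress required to suppress this strain is σ = Eε = 112×10³ × 1453.2×10⁻⁶ = 162.8 MPa, tensile since the shaft is trying to contract.

σ ≈ 163 MPa (tensile)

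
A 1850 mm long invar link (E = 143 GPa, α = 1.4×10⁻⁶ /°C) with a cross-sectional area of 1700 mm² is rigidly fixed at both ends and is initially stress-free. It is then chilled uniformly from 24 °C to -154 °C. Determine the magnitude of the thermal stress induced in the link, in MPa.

σ ≈ 35.6 MPa (tensile)

With length fixed, the mechanical strain must cancel the thermal strain αΔT = 1.4×10⁻⁶ × 178 = 249.2×10⁻⁶.
The stress required to suppress this strain is σ = Eε = 143×10³ × 249.2×10⁻⁶ = 35.64 MPa, tensile since the link is trying to contract.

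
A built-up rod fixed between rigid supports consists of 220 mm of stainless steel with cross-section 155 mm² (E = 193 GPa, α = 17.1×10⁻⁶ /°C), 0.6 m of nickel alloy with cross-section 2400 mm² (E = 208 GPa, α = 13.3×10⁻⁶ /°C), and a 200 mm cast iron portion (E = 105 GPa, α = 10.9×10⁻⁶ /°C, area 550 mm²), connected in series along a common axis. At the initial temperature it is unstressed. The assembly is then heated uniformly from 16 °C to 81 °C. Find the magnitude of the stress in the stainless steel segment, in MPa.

With the walls removed the bar would change length by δ_free = Σ αᵢΔT Lᵢ = 17.1×10⁻⁶×65×220 + 13.3×10⁻⁶×65×600 + 10.9×10⁻⁶×65×200 = 0.9049 mm.
Since the ends are fixed, an axial force P builds up, equal in every segment, with P · Σ Lᵢ/(AᵢEᵢ) = δ_free.
The series flexibility is Σ Lᵢ/(AᵢEᵢ) = 220/(155×193×10³) + 600/(2400×208×10³) + 200/(550×105×10³) = 1.202×10⁻⁵ mm/N.
Hence P = δ_free / Σ(L/AE) = 0.9049/1.202×10⁻⁵ = 75.29 kN (compressive).
σ_{stainless steel} = P / A = 75290 / 155 = 485.7 MPa.

σ ≈ 486 MPa (compressive)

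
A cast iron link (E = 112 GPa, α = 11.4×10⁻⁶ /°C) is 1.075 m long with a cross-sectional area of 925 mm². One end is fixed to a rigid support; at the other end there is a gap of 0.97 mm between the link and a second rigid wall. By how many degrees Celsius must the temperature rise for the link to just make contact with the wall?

Contact occurs when the free expansion equals the gap: αΔT L = 0.97 mm.
So ΔT = g/(αL) = 0.97/(11.4×10⁻⁶ × 1075) = 79.15 °C.

ΔT ≈ 79.2 °C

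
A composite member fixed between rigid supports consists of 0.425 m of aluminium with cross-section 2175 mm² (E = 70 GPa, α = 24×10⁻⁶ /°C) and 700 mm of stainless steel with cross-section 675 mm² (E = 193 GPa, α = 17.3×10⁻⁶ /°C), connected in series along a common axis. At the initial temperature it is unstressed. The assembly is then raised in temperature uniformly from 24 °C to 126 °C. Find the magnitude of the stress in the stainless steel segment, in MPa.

σ ≈ 413 MPa (compressive)

With the walls removed the bar would change length by δ_free = Σ αᵢΔT Lᵢ = 24×10⁻⁶×102×425 + 17.3×10⁻⁶×102×700 = 2.276 mm.
The rigid supports impose zero overall length change; the single axial force P common to all segments must satisfy P Σ Lᵢ/(AᵢEᵢ) = δ_free.
The series flexibility is Σ Lᵢ/(AᵢEᵢ) = 425/(2175×70×10³) + 700/(675×193×10³) = 8.165×10⁻⁶ mm/N.
Hence P = δ_free / Σ(L/AE) = 2.276/8.165×10⁻⁶ = 278.7 kN (compressive).
σ_{stainless steel} = P / A = 278700 / 675 = 412.9 MPa.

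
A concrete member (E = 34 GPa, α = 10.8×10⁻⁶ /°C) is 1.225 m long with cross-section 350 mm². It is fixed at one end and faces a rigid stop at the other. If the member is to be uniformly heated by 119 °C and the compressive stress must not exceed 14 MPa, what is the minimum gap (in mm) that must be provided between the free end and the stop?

With no wall the member would lengthen by αΔT L = 10.8×10⁻⁶ × 119 × 1225 = 1.574 mm.
A stress of 14 MPa corresponds to the wall pushing the member back by σL/E = 14×1225/(34×10³) = 0.5044 mm.
The gap must absorb the remainder: g_min = 1.574 − 0.5044 = 1.07 mm.

g ≈ 1.07 mm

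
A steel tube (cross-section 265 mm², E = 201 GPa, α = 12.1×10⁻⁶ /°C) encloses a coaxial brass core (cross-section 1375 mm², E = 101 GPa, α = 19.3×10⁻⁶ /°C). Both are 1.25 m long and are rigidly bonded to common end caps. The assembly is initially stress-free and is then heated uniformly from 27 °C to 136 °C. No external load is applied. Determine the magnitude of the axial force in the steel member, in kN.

The brass has the larger α, so on heating it would change length more than the steel if both were free. The rigid plates force a common final length, so the brass is put into compression and the steel into tension, with equal and opposite forces P (no external load).
Setting the final lengths equal and cancelling L: (α₁ − α₂)ΔT = P/(A₁E₁) + P/(A₂E₂).
|α₁ − α₂|·ΔT = 7.2×10⁻⁶ × 109 = 0.0007848.
1/(A₁E₁) + 1/(A₂E₂) = 1/(265×201×10³) + 1/(1375×101×10³) = 2.597×10⁻⁸ N⁻¹.
P = 0.0007848 / 2.597×10⁻⁸ = 30210 N = 30.21 kN.

P ≈ 30.2 kN (tensile in the steel)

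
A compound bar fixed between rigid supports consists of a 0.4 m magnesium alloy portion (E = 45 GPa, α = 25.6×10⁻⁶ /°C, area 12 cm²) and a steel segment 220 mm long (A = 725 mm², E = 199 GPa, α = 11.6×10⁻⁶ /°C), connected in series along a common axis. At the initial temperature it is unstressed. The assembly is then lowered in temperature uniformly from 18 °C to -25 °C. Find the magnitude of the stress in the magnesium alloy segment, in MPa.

σ ≈ 51.3 MPa (tensile)

If the supports were absent, the total length change would be Σ αᵢΔT Lᵢ = 25.6×10⁻⁶×43×400 + 11.6×10⁻⁶×43×220 = 0.5501 mm.
The rigid supports impose zero overall length change; the single axial force P common to all segments must satisfy P Σ Lᵢ/(AᵢEᵢ) = δ_free.
The series flexibility is Σ Lᵢ/(AᵢEᵢ) = 400/(1200×45×10³) + 220/(725×199×10³) = 8.932×10⁻⁶ mm/N.
Hence P = δ_free / Σ(L/AE) = 0.5501/8.932×10⁻⁶ = 61.58 kN (tensile).
σ_{magnesium alloy} = P / A = 61580 / 1200 = 51.32 MPa.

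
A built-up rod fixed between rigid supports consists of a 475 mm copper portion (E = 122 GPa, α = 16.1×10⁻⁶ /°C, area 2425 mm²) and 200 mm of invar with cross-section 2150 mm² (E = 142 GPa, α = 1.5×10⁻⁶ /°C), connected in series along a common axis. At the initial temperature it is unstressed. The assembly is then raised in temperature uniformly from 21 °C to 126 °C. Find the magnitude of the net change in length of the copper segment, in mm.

|ΔL| ≈ 0.21 mm

If the supports were absent, the total length change would be Σ αᵢΔT Lᵢ = 16.1×10⁻⁶×105×475 + 1.5×10⁻⁶×105×200 = 0.8345 mm.
The walls prevent any net length change, so an axial force P (same in every segment) develops. Compatibility: P · Σ Lᵢ/(AᵢEᵢ) = δ_free.
Σ Lᵢ/(AᵢEᵢ) = 475/(2425×122×10³) + 200/(2150×142×10³) = 2.261×10⁻⁶ mm/N.
Hence P = δ_free / Σ(L/AE) = 0.8345/2.261×10⁻⁶ = 369.1 kN (compressive).
For the copper segment, free thermal change = 16.1×10⁻⁶×105×475 = 0.803 mm and elastic change from P = 369100×475/(2425×122×10³) = 0.5927 mm; these oppose, so the net change is 0.21 mm (segment lengthens).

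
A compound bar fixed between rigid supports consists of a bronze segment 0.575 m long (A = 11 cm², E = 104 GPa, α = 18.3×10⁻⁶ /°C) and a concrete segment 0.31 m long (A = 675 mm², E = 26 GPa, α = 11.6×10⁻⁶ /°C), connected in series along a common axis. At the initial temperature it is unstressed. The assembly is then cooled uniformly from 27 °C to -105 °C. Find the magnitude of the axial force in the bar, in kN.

P ≈ 82.1 kN (tensile)

If the supports were absent, the total length change would be Σ αᵢΔT Lᵢ = 18.3×10⁻⁶×132×575 + 11.6×10⁻⁶×132×310 = 1.864 mm.
The walls prevent any net length change, so an axial force P (same in every segment) develops. Compatibility: P · Σ Lᵢ/(AᵢEᵢ) = δ_free.
The series flexibility is Σ Lᵢ/(AᵢEᵢ) = 575/(1100×104×10³) + 310/(675×26×10³) = 2.269×10⁻⁵ mm/N.
So P = 1.864 / 2.269×10⁻⁵ = 82.13 kN, tensile.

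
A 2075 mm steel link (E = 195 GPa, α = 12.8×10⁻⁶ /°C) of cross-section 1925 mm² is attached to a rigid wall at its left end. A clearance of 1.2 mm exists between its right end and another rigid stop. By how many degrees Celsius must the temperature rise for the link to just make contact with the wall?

Contact occurs when the free expansion equals the gap: αΔT L = 1.2 mm.
So ΔT = g/(αL) = 1.2/(12.8×10⁻⁶ × 2075) = 45.18 °C.

ΔT ≈ 45.2 °C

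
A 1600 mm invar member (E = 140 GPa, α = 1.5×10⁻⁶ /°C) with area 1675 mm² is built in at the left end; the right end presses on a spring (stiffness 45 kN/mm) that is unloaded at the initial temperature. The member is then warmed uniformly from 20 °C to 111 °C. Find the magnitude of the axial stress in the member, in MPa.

The unrestrained thermal change is αΔT L = 1.5×10⁻⁶ × 91 × 1600 = 0.2184 mm.
Let P be the compressive force at the spring. The member shortens elastically by PL/(AE) and the spring compresses by P/k; together these equal δ_free.
P [ L/(AE) + 1/k ] = δ_free → P [ 1600/(1675×140×10³) + 1/(45×10³) ] = 0.2184.
P = 0.2184 / 2.905×10⁻⁵ = 7519 N.
σ = P/A = 7519/1675 = 4.489 MPa.

σ ≈ 4.49 MPa (compressive)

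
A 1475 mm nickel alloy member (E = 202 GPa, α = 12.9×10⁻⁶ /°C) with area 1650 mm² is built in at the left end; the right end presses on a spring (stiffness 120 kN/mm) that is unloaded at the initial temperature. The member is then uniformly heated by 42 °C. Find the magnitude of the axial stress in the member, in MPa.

If the spring were absent the member would lengthen by αΔT L = 12.9×10⁻⁶ × 42 × 1475 = 0.7992 mm.
With a force P in the spring, the elastic change of the member is PL/(AE) and that of the spring is P/k; compatibility requires their sum to equal δ_free.
P [ L/(AE) + 1/k ] = δ_free → P [ 1475/(1650×202×10³) + 1/(120×10³) ] = 0.7992.
P = 0.7992 / 1.276×10⁻⁵ = 62640 N.
σ = P/A = 62640/1650 = 37.96 MPa.

σ ≈ 38 MPa (compressive)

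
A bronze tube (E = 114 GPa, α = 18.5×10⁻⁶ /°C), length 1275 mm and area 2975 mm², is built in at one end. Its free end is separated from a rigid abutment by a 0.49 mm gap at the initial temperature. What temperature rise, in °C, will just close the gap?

ΔT ≈ 20.8 °C

The gap closes when αΔT L = 0.49 mm, since the tube is still unstressed at that instant.
So ΔT = g/(αL) = 0.49/(18.5×10⁻⁶ × 1275) = 20.77 °C.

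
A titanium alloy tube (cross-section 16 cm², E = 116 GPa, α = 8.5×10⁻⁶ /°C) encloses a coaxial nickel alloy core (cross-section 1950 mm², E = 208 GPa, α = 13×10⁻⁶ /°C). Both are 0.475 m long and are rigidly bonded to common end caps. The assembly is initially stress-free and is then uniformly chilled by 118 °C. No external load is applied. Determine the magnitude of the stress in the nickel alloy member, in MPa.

The nickel alloy has the larger α, so on cooling it would change length more than the titanium alloy if both were free. The rigid plates force a common final length, so the nickel alloy is put into tension and the titanium alloy into compression, with equal and opposite forces P (no external load).
Setting the final lengths equal and cancelling L: (α₁ − α₂)ΔT = P/(A₁E₁) + P/(A₂E₂).
|α₁ − α₂|·ΔT = 4.5×10⁻⁶ × 118 = 0.000531.
1/(A₁E₁) + 1/(A₂E₂) = 1/(1600×116×10³) + 1/(1950×208×10³) = 7.853×10⁻⁹ N⁻¹.
So P = 0.000531 / 7.853×10⁻⁹ = 67.61 kN.
σ_{nickel alloy} = P/A₂ = 67610/1950 = 34.67 MPa, tensile.

σ ≈ 34.7 MPa (tensile)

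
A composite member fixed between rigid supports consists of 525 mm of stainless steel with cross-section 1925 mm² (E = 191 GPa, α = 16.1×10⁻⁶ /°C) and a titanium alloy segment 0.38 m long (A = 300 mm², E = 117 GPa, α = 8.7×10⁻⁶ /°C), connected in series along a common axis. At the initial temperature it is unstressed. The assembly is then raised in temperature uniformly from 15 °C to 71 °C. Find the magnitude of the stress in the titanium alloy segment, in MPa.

If the supports were absent, the total length change would be Σ αᵢΔT Lᵢ = 16.1×10⁻⁶×56×525 + 8.7×10⁻⁶×56×380 = 0.6585 mm.
The walls prevent any net length change, so an axial force P (same in every segment) develops. Compatibility: P · Σ Lᵢ/(AᵢEᵢ) = δ_free.
The series flexibility is Σ Lᵢ/(AᵢEᵢ) = 525/(1925×191×10³) + 380/(300×117×10³) = 1.225×10⁻⁵ mm/N.
P = 0.6585 / 1.225×10⁻⁵ = 53740 N = 53.74 kN, compressive.
σ_{titanium alloy} = P / A = 53740 / 300 = 179.1 MPa.

σ ≈ 179 MPa (compressive)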